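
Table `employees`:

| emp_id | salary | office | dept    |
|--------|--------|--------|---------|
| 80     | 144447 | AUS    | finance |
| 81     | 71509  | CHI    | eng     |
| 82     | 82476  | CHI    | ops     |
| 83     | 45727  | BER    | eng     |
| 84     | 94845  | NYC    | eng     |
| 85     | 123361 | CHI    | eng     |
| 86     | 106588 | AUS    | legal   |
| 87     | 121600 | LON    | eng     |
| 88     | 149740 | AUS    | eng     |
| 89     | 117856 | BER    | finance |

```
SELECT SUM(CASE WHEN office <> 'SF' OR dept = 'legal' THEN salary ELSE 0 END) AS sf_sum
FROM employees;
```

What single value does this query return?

1058149

emp_id=80: ✓ → 144447
emp_id=81: ✓ → 71509
emp_id=82: ✓ → 82476
emp_id=83: ✓ → 45727
emp_id=84: ✓ → 94845
emp_id=85: ✓ → 123361
emp_id=86: ✓ → 106588
emp_id=87: ✓ → 121600
emp_id=88: ✓ → 149740
emp_id=89: ✓ → 117856
sf_sum = 144447 + 71509 + 82476 + 45727 + 94845 + 123361 + 106588 + 121600 + 149740 + 117856 = 1058149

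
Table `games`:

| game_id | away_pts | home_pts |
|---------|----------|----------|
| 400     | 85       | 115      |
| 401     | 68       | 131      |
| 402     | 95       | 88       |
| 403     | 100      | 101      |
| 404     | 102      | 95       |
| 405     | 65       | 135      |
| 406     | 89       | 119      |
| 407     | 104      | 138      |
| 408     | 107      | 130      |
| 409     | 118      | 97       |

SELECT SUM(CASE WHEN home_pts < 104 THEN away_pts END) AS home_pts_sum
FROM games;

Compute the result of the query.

game_id=400: ✗
game_id=401: ✗
game_id=402: ✓ → 95
game_id=403: ✓ → 100
game_id=404: ✓ → 102
game_id=405: ✗
game_id=406: ✗
game_id=407: ✗
game_id=408: ✗
game_id=409: ✓ → 118
home_pts_sum = 95 + 100 + 102 + 118 = 415

415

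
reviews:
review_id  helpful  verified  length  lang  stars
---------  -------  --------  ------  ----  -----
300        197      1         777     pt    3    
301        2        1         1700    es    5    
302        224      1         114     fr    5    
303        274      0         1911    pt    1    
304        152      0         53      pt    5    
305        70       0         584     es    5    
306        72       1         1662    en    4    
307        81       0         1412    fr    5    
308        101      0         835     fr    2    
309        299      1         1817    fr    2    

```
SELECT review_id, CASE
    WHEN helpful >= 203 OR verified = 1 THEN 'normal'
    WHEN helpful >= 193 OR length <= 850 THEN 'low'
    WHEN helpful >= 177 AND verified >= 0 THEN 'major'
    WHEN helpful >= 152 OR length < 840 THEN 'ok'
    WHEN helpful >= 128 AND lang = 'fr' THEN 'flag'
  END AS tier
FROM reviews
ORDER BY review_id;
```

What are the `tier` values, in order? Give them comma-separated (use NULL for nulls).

normal, normal, normal, normal, low, low, normal, NULL, low, normal

review_id=300: helpful >= 203 OR verified = 1 → normal
review_id=301: helpful >= 203 OR verified = 1 → normal
review_id=302: helpful >= 203 OR verified = 1 → normal
review_id=303: helpful >= 203 OR verified = 1 → normal
review_id=304: helpful >= 193 OR length <= 850 → low
review_id=305: helpful >= 193 OR length <= 850 → low
review_id=306: helpful >= 203 OR verified = 1 → normal
review_id=307: (no match → NULL) → NULL
review_id=308: helpful >= 193 OR length <= 850 → low
review_id=309: helpful >= 203 OR verified = 1 → normal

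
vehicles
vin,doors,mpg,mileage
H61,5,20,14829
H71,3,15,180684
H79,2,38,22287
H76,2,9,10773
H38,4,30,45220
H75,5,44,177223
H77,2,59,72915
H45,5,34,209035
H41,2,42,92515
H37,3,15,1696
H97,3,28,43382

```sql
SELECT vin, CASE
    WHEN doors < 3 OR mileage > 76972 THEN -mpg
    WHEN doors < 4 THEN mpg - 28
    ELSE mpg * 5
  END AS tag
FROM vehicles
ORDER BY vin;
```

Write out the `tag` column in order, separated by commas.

-13, 150, -42, -34, 100, -15, -44, -9, -59, -38, 0

vin=H37: doors < 4 → -13
vin=H38: ELSE → 150
vin=H41: doors < 3 OR mileage > 76972 → -42
vin=H45: doors < 3 OR mileage > 76972 → -34
vin=H61: ELSE → 100
vin=H71: doors < 3 OR mileage > 76972 → -15
vin=H75: doors < 3 OR mileage > 76972 → -44
vin=H76: doors < 3 OR mileage > 76972 → -9
vin=H77: doors < 3 OR mileage > 76972 → -59
vin=H79: doors < 3 OR mileage > 76972 → -38
vin=H97: doors < 4 → 0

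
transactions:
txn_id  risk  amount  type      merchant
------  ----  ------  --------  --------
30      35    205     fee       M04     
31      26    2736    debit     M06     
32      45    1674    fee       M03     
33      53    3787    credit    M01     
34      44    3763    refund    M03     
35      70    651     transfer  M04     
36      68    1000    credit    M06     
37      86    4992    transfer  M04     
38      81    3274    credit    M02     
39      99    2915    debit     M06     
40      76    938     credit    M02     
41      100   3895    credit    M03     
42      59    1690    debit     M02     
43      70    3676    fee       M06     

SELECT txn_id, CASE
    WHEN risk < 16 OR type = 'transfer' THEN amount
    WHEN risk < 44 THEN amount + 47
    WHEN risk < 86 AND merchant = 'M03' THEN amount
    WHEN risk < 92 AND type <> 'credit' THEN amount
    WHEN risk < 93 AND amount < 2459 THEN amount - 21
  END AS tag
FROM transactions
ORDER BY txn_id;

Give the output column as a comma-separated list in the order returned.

txn_id=30: risk < 44 → 252
txn_id=31: risk < 44 → 2783
txn_id=32: risk < 86 AND merchant = 'M03' → 1674
txn_id=33: (no match → NULL) → NULL
txn_id=34: risk < 86 AND merchant = 'M03' → 3763
txn_id=35: risk < 16 OR type = 'transfer' → 651
txn_id=36: risk < 93 AND amount < 2459 → 979
txn_id=37: risk < 16 OR type = 'transfer' → 4992
txn_id=38: (no match → NULL) → NULL
txn_id=39: (no match → NULL) → NULL
txn_id=40: risk < 93 AND amount < 2459 → 917
txn_id=41: (no match → NULL) → NULL
txn_id=42: risk < 92 AND type <> 'credit' → 1690
txn_id=43: risk < 92 AND type <> 'credit' → 3676

252, 2783, 1674, NULL, 3763, 651, 979, 4992, NULL, NULL, 917, NULL, 1690, 3676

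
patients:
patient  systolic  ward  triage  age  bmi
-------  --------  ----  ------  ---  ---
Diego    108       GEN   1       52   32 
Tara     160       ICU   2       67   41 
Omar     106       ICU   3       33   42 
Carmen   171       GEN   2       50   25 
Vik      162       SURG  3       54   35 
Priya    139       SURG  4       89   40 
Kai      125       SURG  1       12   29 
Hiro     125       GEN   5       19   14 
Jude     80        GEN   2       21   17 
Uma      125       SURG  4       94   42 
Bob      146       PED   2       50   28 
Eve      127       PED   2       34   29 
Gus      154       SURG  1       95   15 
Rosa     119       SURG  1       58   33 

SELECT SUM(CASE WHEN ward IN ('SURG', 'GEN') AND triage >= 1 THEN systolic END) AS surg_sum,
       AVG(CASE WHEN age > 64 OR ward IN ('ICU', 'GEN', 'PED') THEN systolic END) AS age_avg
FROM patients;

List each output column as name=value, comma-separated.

[surg_sum: ward IN ('SURG', 'GEN') AND triage >= 1]
patient=Diego: ✓ → 108
patient=Tara: ✗
patient=Omar: ✗
patient=Carmen: ✓ → 171
patient=Vik: ✓ → 162
patient=Priya: ✓ → 139
patient=Kai: ✓ → 125
patient=Hiro: ✓ → 125
patient=Jude: ✓ → 80
patient=Uma: ✓ → 125
patient=Bob: ✗
patient=Eve: ✗
patient=Gus: ✓ → 154
patient=Rosa: ✓ → 119
surg_sum = 108 + 171 + 162 + 139 + 125 + 125 + 80 + 125 + 154 + 119 = 1308
—
[age_avg: age > 64 OR ward IN ('ICU', 'GEN', 'PED')]
patient=Diego: ✓ → 108
patient=Tara: ✓ → 160
patient=Omar: ✓ → 106
patient=Carmen: ✓ → 171
patient=Vik: ✗
patient=Priya: ✓ → 139
patient=Kai: ✗
patient=Hiro: ✓ → 125
patient=Jude: ✓ → 80
patient=Uma: ✓ → 125
patient=Bob: ✓ → 146
patient=Eve: ✓ → 127
patient=Gus: ✓ → 154
patient=Rosa: ✗
age_avg = (108 + 160 + 106 + 171 + 139 + 125 + 80 + 125 + 146 + 127 + 154) / 11 = 131

surg_sum=1308, age_avg=131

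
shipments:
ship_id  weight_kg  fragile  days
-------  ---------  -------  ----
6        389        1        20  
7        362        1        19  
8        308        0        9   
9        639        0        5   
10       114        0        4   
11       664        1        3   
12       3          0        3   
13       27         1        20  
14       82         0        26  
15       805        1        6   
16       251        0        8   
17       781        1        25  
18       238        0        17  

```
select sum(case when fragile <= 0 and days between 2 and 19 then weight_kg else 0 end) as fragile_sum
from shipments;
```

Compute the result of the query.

1553

ship_id=6: ✗
ship_id=7: ✗
ship_id=8: ✓ → 308
ship_id=9: ✓ → 639
ship_id=10: ✓ → 114
ship_id=11: ✗
ship_id=12: ✓ → 3
ship_id=13: ✗
ship_id=14: ✗
ship_id=15: ✗
ship_id=16: ✓ → 251
ship_id=17: ✗
ship_id=18: ✓ → 238
fragile_sum = 308 + 639 + 114 + 3 + 251 + 238 = 1553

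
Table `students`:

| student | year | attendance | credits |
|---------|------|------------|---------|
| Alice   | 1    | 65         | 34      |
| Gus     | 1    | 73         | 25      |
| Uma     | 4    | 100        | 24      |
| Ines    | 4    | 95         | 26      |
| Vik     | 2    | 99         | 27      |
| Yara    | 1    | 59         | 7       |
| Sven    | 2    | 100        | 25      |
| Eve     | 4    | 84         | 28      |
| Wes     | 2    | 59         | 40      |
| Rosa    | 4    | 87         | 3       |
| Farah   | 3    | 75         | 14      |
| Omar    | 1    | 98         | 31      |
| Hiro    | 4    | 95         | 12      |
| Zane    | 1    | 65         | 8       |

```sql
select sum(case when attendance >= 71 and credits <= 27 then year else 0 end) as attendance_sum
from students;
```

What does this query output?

student=Alice: ✗
student=Gus: ✓ → 1
student=Uma: ✓ → 4
student=Ines: ✓ → 4
student=Vik: ✓ → 2
student=Yara: ✗
student=Sven: ✓ → 2
student=Eve: ✗
student=Wes: ✗
student=Rosa: ✓ → 4
student=Farah: ✓ → 3
student=Omar: ✗
student=Hiro: ✓ → 4
student=Zane: ✗
attendance_sum = 1 + 4 + 4 + 2 + 2 + 4 + 3 + 4 = 24

24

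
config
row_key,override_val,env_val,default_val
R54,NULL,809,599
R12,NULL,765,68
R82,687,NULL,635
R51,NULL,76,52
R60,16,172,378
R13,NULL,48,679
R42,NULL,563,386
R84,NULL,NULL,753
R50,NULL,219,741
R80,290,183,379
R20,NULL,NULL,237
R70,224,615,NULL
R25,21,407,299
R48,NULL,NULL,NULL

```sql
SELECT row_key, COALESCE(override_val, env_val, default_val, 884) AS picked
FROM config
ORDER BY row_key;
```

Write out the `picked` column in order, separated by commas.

row_key=R12: override_val=NULL, env_val=765 → 765
row_key=R13: override_val=NULL, env_val=48 → 48
row_key=R20: override_val=NULL, env_val=NULL, default_val=237 → 237
row_key=R25: override_val=21 → 21
row_key=R42: override_val=NULL, env_val=563 → 563
row_key=R48: override_val=NULL, env_val=NULL, default_val=NULL, → literal 884 → 884
row_key=R50: override_val=NULL, env_val=219 → 219
row_key=R51: override_val=NULL, env_val=76 → 76
row_key=R54: override_val=NULL, env_val=809 → 809
row_key=R60: override_val=16 → 16
row_key=R70: override_val=224 → 224
row_key=R80: override_val=290 → 290
row_key=R82: override_val=687 → 687
row_key=R84: override_val=NULL, env_val=NULL, default_val=753 → 753

765, 48, 237, 21, 563, 884, 219, 76, 809, 16, 224, 290, 687, 753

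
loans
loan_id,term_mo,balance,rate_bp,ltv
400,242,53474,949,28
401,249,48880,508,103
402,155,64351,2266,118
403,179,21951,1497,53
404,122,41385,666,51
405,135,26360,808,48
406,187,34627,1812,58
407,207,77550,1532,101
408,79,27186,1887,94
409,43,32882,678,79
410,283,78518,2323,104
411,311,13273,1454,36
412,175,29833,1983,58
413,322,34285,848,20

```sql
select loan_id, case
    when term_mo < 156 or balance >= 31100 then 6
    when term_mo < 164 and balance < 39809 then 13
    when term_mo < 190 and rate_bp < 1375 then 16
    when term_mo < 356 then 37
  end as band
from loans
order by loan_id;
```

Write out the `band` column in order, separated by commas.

loan_id=400: term_mo < 156 or balance >= 31100 → 6
loan_id=401: term_mo < 156 or balance >= 31100 → 6
loan_id=402: term_mo < 156 or balance >= 31100 → 6
loan_id=403: term_mo < 356 → 37
loan_id=404: term_mo < 156 or balance >= 31100 → 6
loan_id=405: term_mo < 156 or balance >= 31100 → 6
loan_id=406: term_mo < 156 or balance >= 31100 → 6
loan_id=407: term_mo < 156 or balance >= 31100 → 6
loan_id=408: term_mo < 156 or balance >= 31100 → 6
loan_id=409: term_mo < 156 or balance >= 31100 → 6
loan_id=410: term_mo < 156 or balance >= 31100 → 6
loan_id=411: term_mo < 356 → 37
loan_id=412: term_mo < 356 → 37
loan_id=413: term_mo < 156 or balance >= 31100 → 6

6, 6, 6, 37, 6, 6, 6, 6, 6, 6, 6, 37, 37, 6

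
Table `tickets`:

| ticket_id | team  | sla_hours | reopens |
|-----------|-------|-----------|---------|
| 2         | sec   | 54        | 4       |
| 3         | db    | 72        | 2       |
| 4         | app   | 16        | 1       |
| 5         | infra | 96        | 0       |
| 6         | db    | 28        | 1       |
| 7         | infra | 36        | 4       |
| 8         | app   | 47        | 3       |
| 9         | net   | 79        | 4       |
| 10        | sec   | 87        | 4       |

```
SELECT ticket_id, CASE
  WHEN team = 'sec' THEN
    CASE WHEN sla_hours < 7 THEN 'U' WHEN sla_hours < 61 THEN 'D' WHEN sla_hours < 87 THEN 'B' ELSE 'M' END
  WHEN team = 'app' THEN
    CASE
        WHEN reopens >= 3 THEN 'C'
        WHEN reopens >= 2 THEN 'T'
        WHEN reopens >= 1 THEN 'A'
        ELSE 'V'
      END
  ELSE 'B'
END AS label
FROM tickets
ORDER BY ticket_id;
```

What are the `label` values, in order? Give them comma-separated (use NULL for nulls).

D, B, A, B, B, B, C, B, M

ticket_id=2: team='sec' → inner[sla_hours < 61] → D
ticket_id=3: team='db' → outer ELSE → B
ticket_id=4: team='app' → inner[reopens >= 1] → A
ticket_id=5: team='infra' → outer ELSE → B
ticket_id=6: team='db' → outer ELSE → B
ticket_id=7: team='infra' → outer ELSE → B
ticket_id=8: team='app' → inner[reopens >= 3] → C
ticket_id=9: team='net' → outer ELSE → B
ticket_id=10: team='sec' → inner[ELSE] → M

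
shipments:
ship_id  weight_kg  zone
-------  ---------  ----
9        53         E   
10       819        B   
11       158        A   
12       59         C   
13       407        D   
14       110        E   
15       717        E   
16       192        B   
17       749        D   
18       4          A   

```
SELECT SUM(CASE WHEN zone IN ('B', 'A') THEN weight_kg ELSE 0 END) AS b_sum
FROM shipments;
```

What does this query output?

ship_id=9: ✗
ship_id=10: ✓ → 819
ship_id=11: ✓ → 158
ship_id=12: ✗
ship_id=13: ✗
ship_id=14: ✗
ship_id=15: ✗
ship_id=16: ✓ → 192
ship_id=17: ✗
ship_id=18: ✓ → 4
b_sum = 819 + 158 + 192 + 4 = 1173

1173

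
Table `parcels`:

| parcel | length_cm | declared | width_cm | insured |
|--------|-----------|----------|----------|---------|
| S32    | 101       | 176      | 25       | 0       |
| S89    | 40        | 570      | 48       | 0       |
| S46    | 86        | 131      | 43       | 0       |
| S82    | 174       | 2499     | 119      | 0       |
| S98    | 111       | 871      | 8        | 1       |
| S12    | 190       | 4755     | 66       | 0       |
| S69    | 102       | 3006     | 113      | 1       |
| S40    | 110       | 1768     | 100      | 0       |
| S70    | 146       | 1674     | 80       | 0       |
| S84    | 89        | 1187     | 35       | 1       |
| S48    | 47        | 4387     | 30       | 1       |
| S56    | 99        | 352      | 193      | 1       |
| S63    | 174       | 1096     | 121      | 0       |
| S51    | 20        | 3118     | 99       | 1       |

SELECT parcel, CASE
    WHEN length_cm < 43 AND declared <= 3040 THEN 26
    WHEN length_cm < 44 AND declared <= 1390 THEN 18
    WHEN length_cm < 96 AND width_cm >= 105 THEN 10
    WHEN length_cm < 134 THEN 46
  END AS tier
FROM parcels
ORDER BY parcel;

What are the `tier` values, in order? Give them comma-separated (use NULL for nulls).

parcel=S12: (no match → NULL) → NULL
parcel=S32: length_cm < 134 → 46
parcel=S40: length_cm < 134 → 46
parcel=S46: length_cm < 134 → 46
parcel=S48: length_cm < 134 → 46
parcel=S51: length_cm < 134 → 46
parcel=S56: length_cm < 134 → 46
parcel=S63: (no match → NULL) → NULL
parcel=S69: length_cm < 134 → 46
parcel=S70: (no match → NULL) → NULL
parcel=S82: (no match → NULL) → NULL
parcel=S84: length_cm < 134 → 46
parcel=S89: length_cm < 43 AND declared <= 3040 → 26
parcel=S98: length_cm < 134 → 46

NULL, 46, 46, 46, 46, 46, 46, NULL, 46, NULL, NULL, 46, 26, 46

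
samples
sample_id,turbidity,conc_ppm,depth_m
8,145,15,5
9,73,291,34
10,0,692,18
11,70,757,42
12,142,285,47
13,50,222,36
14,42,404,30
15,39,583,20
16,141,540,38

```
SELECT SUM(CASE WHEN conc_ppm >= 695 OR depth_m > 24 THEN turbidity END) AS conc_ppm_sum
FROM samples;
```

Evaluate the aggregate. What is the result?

sample_id=8: ✗
sample_id=9: ✓ → 73
sample_id=10: ✗
sample_id=11: ✓ → 70
sample_id=12: ✓ → 142
sample_id=13: ✓ → 50
sample_id=14: ✓ → 42
sample_id=15: ✗
sample_id=16: ✓ → 141
conc_ppm_sum = 73 + 70 + 142 + 50 + 42 + 141 = 518

518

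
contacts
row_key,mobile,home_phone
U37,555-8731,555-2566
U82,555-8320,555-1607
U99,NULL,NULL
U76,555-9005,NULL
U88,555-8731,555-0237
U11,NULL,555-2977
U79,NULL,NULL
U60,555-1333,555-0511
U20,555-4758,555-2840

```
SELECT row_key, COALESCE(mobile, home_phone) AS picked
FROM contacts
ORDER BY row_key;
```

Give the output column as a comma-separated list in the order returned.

555-2977, 555-4758, 555-8731, 555-1333, 555-9005, NULL, 555-8320, 555-8731, NULL

row_key=U11: mobile=NULL, home_phone=555-2977 → 555-2977
row_key=U20: mobile=555-4758 → 555-4758
row_key=U37: mobile=555-8731 → 555-8731
row_key=U60: mobile=555-1333 → 555-1333
row_key=U76: mobile=555-9005 → 555-9005
row_key=U79: mobile=NULL, home_phone=NULL (all NULL) → NULL
row_key=U82: mobile=555-8320 → 555-8320
row_key=U88: mobile=555-8731 → 555-8731
row_key=U99: mobile=NULL, home_phone=NULL (all NULL) → NULL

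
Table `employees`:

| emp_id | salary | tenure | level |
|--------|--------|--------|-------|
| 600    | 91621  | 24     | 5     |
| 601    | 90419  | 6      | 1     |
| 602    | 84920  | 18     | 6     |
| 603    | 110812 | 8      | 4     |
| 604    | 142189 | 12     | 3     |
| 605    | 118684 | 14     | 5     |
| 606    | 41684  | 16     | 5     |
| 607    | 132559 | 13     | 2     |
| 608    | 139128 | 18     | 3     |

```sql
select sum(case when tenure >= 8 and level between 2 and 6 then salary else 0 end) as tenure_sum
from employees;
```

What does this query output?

emp_id=600: ✓ → 91621
emp_id=601: ✗
emp_id=602: ✓ → 84920
emp_id=603: ✓ → 110812
emp_id=604: ✓ → 142189
emp_id=605: ✓ → 118684
emp_id=606: ✓ → 41684
emp_id=607: ✓ → 132559
emp_id=608: ✓ → 139128
tenure_sum = 91621 + 84920 + 110812 + 142189 + 118684 + 41684 + 132559 + 139128 = 861597

861597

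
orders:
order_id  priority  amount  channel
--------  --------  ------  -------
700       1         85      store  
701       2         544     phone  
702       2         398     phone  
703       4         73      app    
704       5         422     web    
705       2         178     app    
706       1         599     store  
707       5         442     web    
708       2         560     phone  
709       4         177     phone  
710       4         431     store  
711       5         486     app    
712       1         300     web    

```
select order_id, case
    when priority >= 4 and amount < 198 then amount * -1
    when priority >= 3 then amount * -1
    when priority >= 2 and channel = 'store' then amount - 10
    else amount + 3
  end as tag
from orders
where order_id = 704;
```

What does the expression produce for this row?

-422

order_id = 704: priority=5, amount=422, channel=web.
priority >= 4 and amount < 198 → false
priority >= 3 → true → -422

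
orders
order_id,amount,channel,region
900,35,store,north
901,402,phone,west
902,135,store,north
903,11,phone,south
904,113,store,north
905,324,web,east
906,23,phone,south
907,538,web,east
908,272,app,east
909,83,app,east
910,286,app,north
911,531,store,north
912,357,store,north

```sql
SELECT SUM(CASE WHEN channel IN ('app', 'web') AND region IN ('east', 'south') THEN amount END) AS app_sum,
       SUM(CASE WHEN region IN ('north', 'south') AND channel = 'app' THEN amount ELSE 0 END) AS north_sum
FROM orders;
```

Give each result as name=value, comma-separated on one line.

[app_sum: channel IN ('app', 'web') AND region IN ('east', 'south')]
order_id=900: ✗
order_id=901: ✗
order_id=902: ✗
order_id=903: ✗
order_id=904: ✗
order_id=905: ✓ → 324
order_id=906: ✗
order_id=907: ✓ → 538
order_id=908: ✓ → 272
order_id=909: ✓ → 83
order_id=910: ✗
order_id=911: ✗
order_id=912: ✗
app_sum = 324 + 538 + 272 + 83 = 1217
—
[north_sum: region IN ('north', 'south') AND channel = 'app']
order_id=900: ✗
order_id=901: ✗
order_id=902: ✗
order_id=903: ✗
order_id=904: ✗
order_id=905: ✗
order_id=906: ✗
order_id=907: ✗
order_id=908: ✗
order_id=909: ✗
order_id=910: ✓ → 286
order_id=911: ✗
order_id=912: ✗
north_sum = 286

app_sum=1217, north_sum=286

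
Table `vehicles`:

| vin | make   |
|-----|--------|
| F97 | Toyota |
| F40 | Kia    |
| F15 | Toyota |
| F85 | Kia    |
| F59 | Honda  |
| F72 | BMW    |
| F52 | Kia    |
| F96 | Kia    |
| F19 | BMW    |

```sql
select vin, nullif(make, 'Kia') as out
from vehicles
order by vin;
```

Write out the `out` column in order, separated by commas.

Toyota, BMW, NULL, NULL, Honda, BMW, NULL, NULL, Toyota

vin=F15: make=Toyota vs Kia: differ → Toyota
vin=F19: make=BMW vs Kia: differ → BMW
vin=F40: make=Kia vs Kia: equal → NULL
vin=F52: make=Kia vs Kia: equal → NULL
vin=F59: make=Honda vs Kia: differ → Honda
vin=F72: make=BMW vs Kia: differ → BMW
vin=F85: make=Kia vs Kia: equal → NULL
vin=F96: make=Kia vs Kia: equal → NULL
vin=F97: make=Toyota vs Kia: differ → Toyota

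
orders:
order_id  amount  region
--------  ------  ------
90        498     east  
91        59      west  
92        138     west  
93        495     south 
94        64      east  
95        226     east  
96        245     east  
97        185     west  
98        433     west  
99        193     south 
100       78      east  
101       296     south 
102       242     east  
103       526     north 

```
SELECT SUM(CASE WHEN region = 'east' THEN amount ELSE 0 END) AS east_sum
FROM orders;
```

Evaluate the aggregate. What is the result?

order_id=90: ✓ → 498
order_id=91: ✗
order_id=92: ✗
order_id=93: ✗
order_id=94: ✓ → 64
order_id=95: ✓ → 226
order_id=96: ✓ → 245
order_id=97: ✗
order_id=98: ✗
order_id=99: ✗
order_id=100: ✓ → 78
order_id=101: ✗
order_id=102: ✓ → 242
order_id=103: ✗
east_sum = 498 + 64 + 226 + 245 + 78 + 242 = 1353

1353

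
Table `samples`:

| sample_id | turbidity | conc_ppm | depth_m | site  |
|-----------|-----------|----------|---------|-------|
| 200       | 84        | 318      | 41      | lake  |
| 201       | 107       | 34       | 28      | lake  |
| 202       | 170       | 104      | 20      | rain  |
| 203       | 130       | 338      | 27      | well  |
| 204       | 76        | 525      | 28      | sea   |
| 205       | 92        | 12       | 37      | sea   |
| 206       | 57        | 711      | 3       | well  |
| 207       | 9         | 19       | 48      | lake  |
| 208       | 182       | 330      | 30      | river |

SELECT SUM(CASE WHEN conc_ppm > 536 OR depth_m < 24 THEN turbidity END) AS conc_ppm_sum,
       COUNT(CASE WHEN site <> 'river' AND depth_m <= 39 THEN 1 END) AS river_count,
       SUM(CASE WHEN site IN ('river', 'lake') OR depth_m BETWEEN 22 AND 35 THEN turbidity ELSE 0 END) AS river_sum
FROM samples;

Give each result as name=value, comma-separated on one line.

conc_ppm_sum=227, river_count=6, river_sum=588

[conc_ppm_sum: conc_ppm > 536 OR depth_m < 24]
sample_id=200: ✗
sample_id=201: ✗
sample_id=202: ✓ → 170
sample_id=203: ✗
sample_id=204: ✗
sample_id=205: ✗
sample_id=206: ✓ → 57
sample_id=207: ✗
sample_id=208: ✗
conc_ppm_sum = 170 + 57 = 227
—
[river_count: site <> 'river' AND depth_m <= 39]
sample_id=200: ✗
sample_id=201: ✓ → 1
sample_id=202: ✓ → 1
sample_id=203: ✓ → 1
sample_id=204: ✓ → 1
sample_id=205: ✓ → 1
sample_id=206: ✓ → 1
sample_id=207: ✗
sample_id=208: ✗
river_count = COUNT(1, 1, 1, 1, 1, 1) = 6
—
[river_sum: site IN ('river', 'lake') OR depth_m BETWEEN 22 AND 35]
sample_id=200: ✓ → 84
sample_id=201: ✓ → 107
sample_id=202: ✗
sample_id=203: ✓ → 130
sample_id=204: ✓ → 76
sample_id=205: ✗
sample_id=206: ✗
sample_id=207: ✓ → 9
sample_id=208: ✓ → 182
river_sum = 84 + 107 + 130 + 76 + 9 + 182 = 588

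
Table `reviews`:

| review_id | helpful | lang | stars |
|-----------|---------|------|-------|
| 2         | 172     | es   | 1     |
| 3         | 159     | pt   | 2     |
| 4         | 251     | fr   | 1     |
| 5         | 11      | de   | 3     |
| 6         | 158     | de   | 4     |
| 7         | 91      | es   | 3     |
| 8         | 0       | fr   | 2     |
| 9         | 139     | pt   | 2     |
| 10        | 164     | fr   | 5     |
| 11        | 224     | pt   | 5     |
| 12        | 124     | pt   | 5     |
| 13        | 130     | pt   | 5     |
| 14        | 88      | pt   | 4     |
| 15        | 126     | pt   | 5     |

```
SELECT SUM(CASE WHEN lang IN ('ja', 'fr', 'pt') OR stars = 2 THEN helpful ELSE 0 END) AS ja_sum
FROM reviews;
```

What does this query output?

review_id=2: ✗
review_id=3: ✓ → 159
review_id=4: ✓ → 251
review_id=5: ✗
review_id=6: ✗
review_id=7: ✗
review_id=8: ✓ → 0
review_id=9: ✓ → 139
review_id=10: ✓ → 164
review_id=11: ✓ → 224
review_id=12: ✓ → 124
review_id=13: ✓ → 130
review_id=14: ✓ → 88
review_id=15: ✓ → 126
ja_sum = 159 + 251 + 139 + 164 + 224 + 124 + 130 + 88 + 126 = 1405

1405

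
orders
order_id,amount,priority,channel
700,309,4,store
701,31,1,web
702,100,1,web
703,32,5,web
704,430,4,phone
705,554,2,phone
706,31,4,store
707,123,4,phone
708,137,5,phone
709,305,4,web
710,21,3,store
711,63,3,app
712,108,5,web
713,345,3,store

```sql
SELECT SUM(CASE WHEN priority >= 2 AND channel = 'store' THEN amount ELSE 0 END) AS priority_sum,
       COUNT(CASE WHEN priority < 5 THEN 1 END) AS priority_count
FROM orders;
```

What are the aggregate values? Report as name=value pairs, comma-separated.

priority_sum=706, priority_count=11

[priority_sum: priority >= 2 AND channel = 'store']
order_id=700: ✓ → 309
order_id=701: ✗
order_id=702: ✗
order_id=703: ✗
order_id=704: ✗
order_id=705: ✗
order_id=706: ✓ → 31
order_id=707: ✗
order_id=708: ✗
order_id=709: ✗
order_id=710: ✓ → 21
order_id=711: ✗
order_id=712: ✗
order_id=713: ✓ → 345
priority_sum = 309 + 31 + 21 + 345 = 706
—
[priority_count: priority < 5]
order_id=700: ✓ → 1
order_id=701: ✓ → 1
order_id=702: ✓ → 1
order_id=703: ✗
order_id=704: ✓ → 1
order_id=705: ✓ → 1
order_id=706: ✓ → 1
order_id=707: ✓ → 1
order_id=708: ✗
order_id=709: ✓ → 1
order_id=710: ✓ → 1
order_id=711: ✓ → 1
order_id=712: ✗
order_id=713: ✓ → 1
priority_count = COUNT(1, 1, 1, 1, 1, 1, 1, 1, 1, 1, 1) = 11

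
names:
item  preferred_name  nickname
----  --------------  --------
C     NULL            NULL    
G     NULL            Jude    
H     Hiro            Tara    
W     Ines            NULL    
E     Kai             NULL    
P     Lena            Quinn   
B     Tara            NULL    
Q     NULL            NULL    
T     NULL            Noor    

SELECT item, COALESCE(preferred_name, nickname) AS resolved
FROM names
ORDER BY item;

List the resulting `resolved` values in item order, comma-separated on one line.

Tara, NULL, Kai, Jude, Hiro, Lena, NULL, Noor, Ines

item=B: preferred_name=Tara → Tara
item=C: preferred_name=NULL, nickname=NULL (all NULL) → NULL
item=E: preferred_name=Kai → Kai
item=G: preferred_name=NULL, nickname=Jude → Jude
item=H: preferred_name=Hiro → Hiro
item=P: preferred_name=Lena → Lena
item=Q: preferred_name=NULL, nickname=NULL (all NULL) → NULL
item=T: preferred_name=NULL, nickname=Noor → Noor
item=W: preferred_name=Ines → Ines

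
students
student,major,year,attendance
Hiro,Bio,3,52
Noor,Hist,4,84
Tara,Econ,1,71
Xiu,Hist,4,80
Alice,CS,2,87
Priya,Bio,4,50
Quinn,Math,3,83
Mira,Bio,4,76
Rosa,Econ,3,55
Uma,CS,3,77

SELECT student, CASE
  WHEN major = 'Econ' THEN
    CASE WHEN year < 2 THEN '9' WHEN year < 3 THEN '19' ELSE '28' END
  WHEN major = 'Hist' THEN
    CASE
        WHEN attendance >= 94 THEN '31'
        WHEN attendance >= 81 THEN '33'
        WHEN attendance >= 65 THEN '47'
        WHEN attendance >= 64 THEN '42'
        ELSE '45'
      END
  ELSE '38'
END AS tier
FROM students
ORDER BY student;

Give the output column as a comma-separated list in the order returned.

38, 38, 38, 33, 38, 38, 28, 9, 38, 47

student=Alice: major='CS' → outer ELSE → 38
student=Hiro: major='Bio' → outer ELSE → 38
student=Mira: major='Bio' → outer ELSE → 38
student=Noor: major='Hist' → inner[attendance >= 81] → 33
student=Priya: major='Bio' → outer ELSE → 38
student=Quinn: major='Math' → outer ELSE → 38
student=Rosa: major='Econ' → inner[ELSE] → 28
student=Tara: major='Econ' → inner[year < 2] → 9
student=Uma: major='CS' → outer ELSE → 38
student=Xiu: major='Hist' → inner[attendance >= 65] → 47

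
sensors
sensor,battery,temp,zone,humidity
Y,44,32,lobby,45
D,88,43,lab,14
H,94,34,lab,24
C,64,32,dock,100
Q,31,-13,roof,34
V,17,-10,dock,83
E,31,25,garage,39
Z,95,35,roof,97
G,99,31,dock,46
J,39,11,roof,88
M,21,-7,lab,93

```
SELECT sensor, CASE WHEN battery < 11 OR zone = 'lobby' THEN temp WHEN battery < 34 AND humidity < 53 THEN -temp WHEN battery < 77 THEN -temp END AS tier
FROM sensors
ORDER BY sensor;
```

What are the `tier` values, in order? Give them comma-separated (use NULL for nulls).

-32, NULL, -25, NULL, NULL, -11, 7, 13, 10, 32, NULL

sensor=C: battery < 77 → -32
sensor=D: (no match → NULL) → NULL
sensor=E: battery < 34 AND humidity < 53 → -25
sensor=G: (no match → NULL) → NULL
sensor=H: (no match → NULL) → NULL
sensor=J: battery < 77 → -11
sensor=M: battery < 77 → 7
sensor=Q: battery < 34 AND humidity < 53 → 13
sensor=V: battery < 77 → 10
sensor=Y: battery < 11 OR zone = 'lobby' → 32
sensor=Z: (no match → NULL) → NULL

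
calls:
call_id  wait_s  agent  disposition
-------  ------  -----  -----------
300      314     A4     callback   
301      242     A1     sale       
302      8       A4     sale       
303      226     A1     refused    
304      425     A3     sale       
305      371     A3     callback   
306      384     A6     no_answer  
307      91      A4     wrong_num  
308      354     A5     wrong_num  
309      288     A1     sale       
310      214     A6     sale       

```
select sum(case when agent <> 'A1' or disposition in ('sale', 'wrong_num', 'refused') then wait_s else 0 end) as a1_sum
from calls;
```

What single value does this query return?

call_id=300: ✓ → 314
call_id=301: ✓ → 242
call_id=302: ✓ → 8
call_id=303: ✓ → 226
call_id=304: ✓ → 425
call_id=305: ✓ → 371
call_id=306: ✓ → 384
call_id=307: ✓ → 91
call_id=308: ✓ → 354
call_id=309: ✓ → 288
call_id=310: ✓ → 214
a1_sum = 314 + 242 + 8 + 226 + 425 + 371 + 384 + 91 + 354 + 288 + 214 = 2917

2917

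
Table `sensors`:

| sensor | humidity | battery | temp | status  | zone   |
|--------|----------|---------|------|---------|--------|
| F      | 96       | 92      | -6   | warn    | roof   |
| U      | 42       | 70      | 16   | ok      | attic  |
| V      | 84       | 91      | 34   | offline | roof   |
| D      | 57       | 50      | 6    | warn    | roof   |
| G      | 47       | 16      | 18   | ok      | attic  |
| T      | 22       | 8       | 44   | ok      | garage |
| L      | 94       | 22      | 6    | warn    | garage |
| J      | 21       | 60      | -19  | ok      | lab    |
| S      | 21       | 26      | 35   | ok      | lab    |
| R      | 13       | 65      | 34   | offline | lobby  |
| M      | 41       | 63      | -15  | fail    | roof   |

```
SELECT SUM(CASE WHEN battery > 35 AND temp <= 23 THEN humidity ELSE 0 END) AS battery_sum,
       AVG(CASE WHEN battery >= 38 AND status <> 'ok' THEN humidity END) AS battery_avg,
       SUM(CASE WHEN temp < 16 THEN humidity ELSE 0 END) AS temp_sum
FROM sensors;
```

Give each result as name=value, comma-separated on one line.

[battery_sum: battery > 35 AND temp <= 23]
sensor=F: ✓ → 96
sensor=U: ✓ → 42
sensor=V: ✗
sensor=D: ✓ → 57
sensor=G: ✗
sensor=T: ✗
sensor=L: ✗
sensor=J: ✓ → 21
sensor=S: ✗
sensor=R: ✗
sensor=M: ✓ → 41
battery_sum = 96 + 42 + 57 + 21 + 41 = 257
—
[battery_avg: battery >= 38 AND status <> 'ok']
sensor=F: ✓ → 96
sensor=U: ✗
sensor=V: ✓ → 84
sensor=D: ✓ → 57
sensor=G: ✗
sensor=T: ✗
sensor=L: ✗
sensor=J: ✗
sensor=S: ✗
sensor=R: ✓ → 13
sensor=M: ✓ → 41
battery_avg = (96 + 84 + 57 + 13 + 41) / 5 = 58.2
—
[temp_sum: temp < 16]
sensor=F: ✓ → 96
sensor=U: ✗
sensor=V: ✗
sensor=D: ✓ → 57
sensor=G: ✗
sensor=T: ✗
sensor=L: ✓ → 94
sensor=J: ✓ → 21
sensor=S: ✗
sensor=R: ✗
sensor=M: ✓ → 41
temp_sum = 96 + 57 + 94 + 21 + 41 = 309

battery_sum=257, battery_avg=58.2, temp_sum=309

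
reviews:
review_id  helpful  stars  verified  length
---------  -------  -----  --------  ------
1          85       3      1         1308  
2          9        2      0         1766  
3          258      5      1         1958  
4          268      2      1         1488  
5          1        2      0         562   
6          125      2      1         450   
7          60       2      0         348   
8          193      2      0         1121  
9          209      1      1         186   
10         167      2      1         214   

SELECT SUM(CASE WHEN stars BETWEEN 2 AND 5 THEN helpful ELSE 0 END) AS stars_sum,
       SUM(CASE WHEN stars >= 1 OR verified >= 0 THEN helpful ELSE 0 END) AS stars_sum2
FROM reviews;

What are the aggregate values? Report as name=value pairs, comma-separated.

stars_sum=1166, stars_sum2=1375

[stars_sum: stars BETWEEN 2 AND 5]
review_id=1: ✓ → 85
review_id=2: ✓ → 9
review_id=3: ✓ → 258
review_id=4: ✓ → 268
review_id=5: ✓ → 1
review_id=6: ✓ → 125
review_id=7: ✓ → 60
review_id=8: ✓ → 193
review_id=9: ✗
review_id=10: ✓ → 167
stars_sum = 85 + 9 + 258 + 268 + 1 + 125 + 60 + 193 + 167 = 1166
—
[stars_sum2: stars >= 1 OR verified >= 0]
review_id=1: ✓ → 85
review_id=2: ✓ → 9
review_id=3: ✓ → 258
review_id=4: ✓ → 268
review_id=5: ✓ → 1
review_id=6: ✓ → 125
review_id=7: ✓ → 60
review_id=8: ✓ → 193
review_id=9: ✓ → 209
review_id=10: ✓ → 167
stars_sum2 = 85 + 9 + 258 + 268 + 1 + 125 + 60 + 193 + 209 + 167 = 1375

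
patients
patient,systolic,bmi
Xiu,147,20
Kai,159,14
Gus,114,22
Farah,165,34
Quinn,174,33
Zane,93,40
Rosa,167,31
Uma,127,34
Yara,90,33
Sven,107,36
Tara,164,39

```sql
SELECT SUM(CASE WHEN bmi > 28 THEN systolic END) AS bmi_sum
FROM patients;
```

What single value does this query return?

1087

patient=Xiu: ✗
patient=Kai: ✗
patient=Gus: ✗
patient=Farah: ✓ → 165
patient=Quinn: ✓ → 174
patient=Zane: ✓ → 93
patient=Rosa: ✓ → 167
patient=Uma: ✓ → 127
patient=Yara: ✓ → 90
patient=Sven: ✓ → 107
patient=Tara: ✓ → 164
bmi_sum = 165 + 174 + 93 + 167 + 127 + 90 + 107 + 164 = 1087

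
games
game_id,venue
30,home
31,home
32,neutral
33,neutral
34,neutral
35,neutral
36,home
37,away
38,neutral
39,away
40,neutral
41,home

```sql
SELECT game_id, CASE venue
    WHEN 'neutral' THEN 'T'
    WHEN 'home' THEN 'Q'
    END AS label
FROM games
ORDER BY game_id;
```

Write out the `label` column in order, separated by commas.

game_id=30: venue='home' → Q
game_id=31: venue='home' → Q
game_id=32: venue='neutral' → T
game_id=33: venue='neutral' → T
game_id=34: venue='neutral' → T
game_id=35: venue='neutral' → T
game_id=36: venue='home' → Q
game_id=37: (no match → NULL) → NULL
game_id=38: venue='neutral' → T
game_id=39: (no match → NULL) → NULL
game_id=40: venue='neutral' → T
game_id=41: venue='home' → Q

Q, Q, T, T, T, T, Q, NULL, T, NULL, T, Q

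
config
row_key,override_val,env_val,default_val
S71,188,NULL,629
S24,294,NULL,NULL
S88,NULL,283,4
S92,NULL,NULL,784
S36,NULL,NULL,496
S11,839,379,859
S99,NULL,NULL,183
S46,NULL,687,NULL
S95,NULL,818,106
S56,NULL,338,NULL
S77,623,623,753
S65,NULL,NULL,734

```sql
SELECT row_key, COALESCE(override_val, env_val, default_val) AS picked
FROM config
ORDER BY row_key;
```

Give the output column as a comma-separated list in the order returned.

row_key=S11: override_val=839 → 839
row_key=S24: override_val=294 → 294
row_key=S36: override_val=NULL, env_val=NULL, default_val=496 → 496
row_key=S46: override_val=NULL, env_val=687 → 687
row_key=S56: override_val=NULL, env_val=338 → 338
row_key=S65: override_val=NULL, env_val=NULL, default_val=734 → 734
row_key=S71: override_val=188 → 188
row_key=S77: override_val=623 → 623
row_key=S88: override_val=NULL, env_val=283 → 283
row_key=S92: override_val=NULL, env_val=NULL, default_val=784 → 784
row_key=S95: override_val=NULL, env_val=818 → 818
row_key=S99: override_val=NULL, env_val=NULL, default_val=183 → 183

839, 294, 496, 687, 338, 734, 188, 623, 283, 784, 818, 183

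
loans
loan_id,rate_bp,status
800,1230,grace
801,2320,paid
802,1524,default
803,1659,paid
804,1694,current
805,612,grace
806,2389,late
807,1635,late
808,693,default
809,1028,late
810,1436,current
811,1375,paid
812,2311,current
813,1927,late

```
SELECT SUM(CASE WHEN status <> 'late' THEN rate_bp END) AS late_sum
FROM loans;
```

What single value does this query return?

14854

loan_id=800: ✓ → 1230
loan_id=801: ✓ → 2320
loan_id=802: ✓ → 1524
loan_id=803: ✓ → 1659
loan_id=804: ✓ → 1694
loan_id=805: ✓ → 612
loan_id=806: ✗
loan_id=807: ✗
loan_id=808: ✓ → 693
loan_id=809: ✗
loan_id=810: ✓ → 1436
loan_id=811: ✓ → 1375
loan_id=812: ✓ → 2311
loan_id=813: ✗
late_sum = 1230 + 2320 + 1524 + 1659 + 1694 + 612 + 693 + 1436 + 1375 + 2311 = 14854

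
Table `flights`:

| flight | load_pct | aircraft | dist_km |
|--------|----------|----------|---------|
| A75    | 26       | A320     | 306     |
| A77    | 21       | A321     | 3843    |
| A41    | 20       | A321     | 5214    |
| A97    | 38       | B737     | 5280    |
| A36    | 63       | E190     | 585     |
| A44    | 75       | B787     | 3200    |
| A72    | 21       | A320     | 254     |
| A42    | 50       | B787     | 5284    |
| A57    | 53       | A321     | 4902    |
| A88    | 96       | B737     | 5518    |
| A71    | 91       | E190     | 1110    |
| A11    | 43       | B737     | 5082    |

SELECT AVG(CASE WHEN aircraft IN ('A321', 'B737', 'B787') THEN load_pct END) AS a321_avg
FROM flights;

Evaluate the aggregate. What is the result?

49.5

flight=A75: ✗
flight=A77: ✓ → 21
flight=A41: ✓ → 20
flight=A97: ✓ → 38
flight=A36: ✗
flight=A44: ✓ → 75
flight=A72: ✗
flight=A42: ✓ → 50
flight=A57: ✓ → 53
flight=A88: ✓ → 96
flight=A71: ✗
flight=A11: ✓ → 43
a321_avg = (21 + 20 + 38 + 75 + 50 + 53 + 96 + 43) / 8 = 49.5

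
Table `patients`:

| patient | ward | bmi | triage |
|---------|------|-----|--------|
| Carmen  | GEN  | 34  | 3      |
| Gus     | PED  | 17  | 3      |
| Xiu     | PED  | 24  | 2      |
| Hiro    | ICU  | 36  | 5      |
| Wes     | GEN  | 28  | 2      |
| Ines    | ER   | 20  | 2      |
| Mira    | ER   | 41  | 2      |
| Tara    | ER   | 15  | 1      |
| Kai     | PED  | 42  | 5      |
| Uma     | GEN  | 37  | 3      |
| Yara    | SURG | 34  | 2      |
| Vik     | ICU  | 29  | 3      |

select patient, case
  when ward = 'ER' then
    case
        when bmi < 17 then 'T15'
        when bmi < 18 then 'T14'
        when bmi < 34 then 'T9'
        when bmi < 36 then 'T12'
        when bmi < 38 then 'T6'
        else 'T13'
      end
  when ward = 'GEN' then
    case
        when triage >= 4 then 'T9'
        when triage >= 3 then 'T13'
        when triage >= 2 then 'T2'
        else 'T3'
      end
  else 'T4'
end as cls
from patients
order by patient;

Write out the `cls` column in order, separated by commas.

patient=Carmen: ward='GEN' → inner[triage >= 3] → T13
patient=Gus: ward='PED' → outer ELSE → T4
patient=Hiro: ward='ICU' → outer ELSE → T4
patient=Ines: ward='ER' → inner[bmi < 34] → T9
patient=Kai: ward='PED' → outer ELSE → T4
patient=Mira: ward='ER' → inner[ELSE] → T13
patient=Tara: ward='ER' → inner[bmi < 17] → T15
patient=Uma: ward='GEN' → inner[triage >= 3] → T13
patient=Vik: ward='ICU' → outer ELSE → T4
patient=Wes: ward='GEN' → inner[triage >= 2] → T2
patient=Xiu: ward='PED' → outer ELSE → T4
patient=Yara: ward='SURG' → outer ELSE → T4

T13, T4, T4, T9, T4, T13, T15, T13, T4, T2, T4, T4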